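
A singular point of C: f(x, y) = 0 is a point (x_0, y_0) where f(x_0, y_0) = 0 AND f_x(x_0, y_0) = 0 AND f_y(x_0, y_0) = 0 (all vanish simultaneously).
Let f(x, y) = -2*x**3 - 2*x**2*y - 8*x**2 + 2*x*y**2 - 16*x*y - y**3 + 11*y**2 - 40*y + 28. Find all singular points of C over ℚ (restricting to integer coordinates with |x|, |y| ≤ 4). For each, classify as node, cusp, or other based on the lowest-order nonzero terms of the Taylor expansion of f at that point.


Singular points: {(-2, 2)}; classification: cusp.

Compute partial derivatives:
  f_x = -6*x**2 - 4*x*y - 16*x + 2*y**2 - 16*y.
  f_y = -2*x**2 + 4*x*y - 16*x - 3*y**2 + 22*y - 40.
Scan x_0 ∈ {−4, ..., 4}. For each x_0, f_y(x_0, y) is a polynomial in y; find its integer roots y ∈ {−4, ..., 4}, then test f_x and f at those candidates.
  x = -4: f_y(-4, y) = -3*y**2 + 6*y - 8; no integer root y with |y| ≤ 4.
  x = -3: f_y(-3, y) = -3*y**2 + 10*y - 10; no integer root y with |y| ≤ 4.
  x = -2: f_y(-2, y) = -3*y**2 + 14*y - 16; vanishes at y ∈ {2}. (-2, 2): f_x = 0, f = 0 — SINGULAR.
  x = -1: f_y(-1, y) = -3*y**2 + 18*y - 26; no integer root y with |y| ≤ 4.
  x = 0: f_y(0, y) = -3*y**2 + 22*y - 40; vanishes at y ∈ {4}. (0, 4): f_x = -32 ≠ 0.
  x = 1: f_y(1, y) = -3*y**2 + 26*y - 58; no integer root y with |y| ≤ 4.
  x = 2: f_y(2, y) = -3*y**2 + 30*y - 80; no integer root y with |y| ≤ 4.
  x = 3: f_y(3, y) = -3*y**2 + 34*y - 106; no integer root y with |y| ≤ 4.
  x = 4: f_y(4, y) = -3*y**2 + 38*y - 136; no integer root y with |y| ≤ 4.
Only singular point on the grid: (-2, 2).
Classify: substitute x = -2 + u, y = 2 + v and expand: f = -2*u**3 - 2*u**2*v + 2*u*v**2 - v**3 + v**2.
No constant or linear terms (consistent with a singular point). Quadratic part: v**2. Cubic part: -2*u**3 - 2*u**2*v + 2*u*v**2 - v**3.
The quadratic part v**2 is a perfect square, so there is a single (double) tangent line v = 0, i.e. y = 2. Restricting the cubic part to that line (v = 0) leaves -2*u**3 ≠ 0, so f is not divisible by v and the branch is v² ≈ 2*u**3 to lowest order — this is a cusp.
Classification: cusp.


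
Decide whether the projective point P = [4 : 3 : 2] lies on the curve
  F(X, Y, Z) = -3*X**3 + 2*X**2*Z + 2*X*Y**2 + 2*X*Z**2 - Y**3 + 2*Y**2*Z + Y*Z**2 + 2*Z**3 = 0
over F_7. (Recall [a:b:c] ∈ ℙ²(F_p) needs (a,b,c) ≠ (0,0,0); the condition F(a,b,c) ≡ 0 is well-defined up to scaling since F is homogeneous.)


F(4,3,2) ≡ 6 (mod 7); P is NOT on the curve.

Evaluate F(4, 3, 2) term-by-term (mod 7).
  -3*X**3 ↦ -3·64·1·1 = -192
  2*X**2*Z ↦ 2·16·1·2 = 64
  2*X*Y**2 ↦ 2·4·9·1 = 72
  2*X*Z**2 ↦ 2·4·1·4 = 32
  -Y**3 ↦ -1·1·27·1 = -27
  2*Y**2*Z ↦ 2·1·9·2 = 36
  Y*Z**2 ↦ 1·1·3·4 = 12
  2*Z**3 ↦ 2·1·1·8 = 16
Sum: F(4, 3, 2) = (-192) + (64) + (72) + (32) + (-27) + (36) + (12) + (16) = 13.
Reducing mod 7: 13 ≡ 6 (mod 7).
Since F(a, b, c) ≡ 6 ≠ 0 (mod 7), P does NOT lie on the curve.


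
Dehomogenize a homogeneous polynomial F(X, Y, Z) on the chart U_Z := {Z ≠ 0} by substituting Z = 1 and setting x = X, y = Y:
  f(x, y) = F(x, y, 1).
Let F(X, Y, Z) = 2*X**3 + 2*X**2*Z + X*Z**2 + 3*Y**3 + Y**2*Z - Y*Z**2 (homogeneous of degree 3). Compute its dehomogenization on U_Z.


f(x, y) = 2*x**3 + 2*x**2 + x + 3*y**3 + y**2 - y

On U_Z we set Z = 1. Each monomial c·X^i·Y^j·Z^k in F becomes c·x^i·y^j·1^k = c·x^i·y^j.
Substituting Z = 1: F(X, Y, 1) = 2*x**3 + 2*x**2 + x + 3*y**3 + y**2 - y.
Note: deg(f) ≤ deg(F) = 3; strict inequality happens when F is divisible by Z (lost terms).


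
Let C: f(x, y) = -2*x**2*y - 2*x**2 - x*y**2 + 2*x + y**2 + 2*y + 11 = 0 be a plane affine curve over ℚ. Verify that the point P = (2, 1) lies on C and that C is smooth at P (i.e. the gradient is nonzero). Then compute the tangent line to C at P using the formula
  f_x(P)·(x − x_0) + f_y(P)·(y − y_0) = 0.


Tangent line at P: -15*x - 8*y + 38 = 0.

Step 1: f(2, 1) = 0, so P lies on C.
Step 2: partial derivatives
  f_x(x, y) = -4*x*y - 4*x - y**2 + 2, f_y(x, y) = -2*x**2 - 2*x*y + 2*y + 2.
  f_x(P) = -15, f_y(P) = -8 (gradient nonzero, so P is smooth).
Step 3: tangent line at P: -15·(x − 2) + -8·(y − 1) = 0.
Expanding: -15*x - 8*y + 38 = 0.


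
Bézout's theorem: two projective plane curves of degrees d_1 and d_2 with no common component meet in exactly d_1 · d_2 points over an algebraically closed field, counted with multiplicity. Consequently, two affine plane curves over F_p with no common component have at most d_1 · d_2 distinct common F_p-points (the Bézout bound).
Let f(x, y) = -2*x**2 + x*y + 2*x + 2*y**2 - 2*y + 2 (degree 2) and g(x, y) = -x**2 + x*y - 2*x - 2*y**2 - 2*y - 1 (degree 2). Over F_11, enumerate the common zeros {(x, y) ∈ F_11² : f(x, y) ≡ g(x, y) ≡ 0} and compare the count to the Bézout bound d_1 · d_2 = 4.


Common zeros: {(2, 1), (2, 10), (3, 2)}; count = 3; Bézout bound = 4.

deg(f) = 2, deg(g) = 2, so Bézout bound = 4.
Scan x ∈ F_11. For each x, list the y ∈ F_11 with f(x, y) ≡ 0 and those with g(x, y) ≡ 0 (mod 11); the common zeros in that column are the intersection.
  x = 0: f ≡ 0 at y ∈ ∅; g ≡ 0 at y ∈ ∅; common: ∅.
  x = 1: f ≡ 0 at y ∈ ∅; g ≡ 0 at y ∈ ∅; common: ∅.
  x = 2: f ≡ 0 at y ∈ {1, 10}; g ≡ 0 at y ∈ {1, 10}; common: {1, 10}.
  x = 3: f ≡ 0 at y ∈ {2, 3}; g ≡ 0 at y ∈ {2, 4}; common: {2}.
  x = 4: f ≡ 0 at y ∈ {0, 10}; g ≡ 0 at y ∈ ∅; common: ∅.
  x = 5: f ≡ 0 at y ∈ {1, 3}; g ≡ 0 at y ∈ ∅; common: ∅.
  x = 6: f ≡ 0 at y ∈ ∅; g ≡ 0 at y ∈ {3, 10}; common: ∅.
  x = 7: f ≡ 0 at y ∈ ∅; g ≡ 0 at y ∈ ∅; common: ∅.
  x = 8: f ≡ 0 at y ∈ {0, 8}; g ≡ 0 at y ∈ {1, 2}; common: ∅.
  x = 9: f ≡ 0 at y ∈ ∅; g ≡ 0 at y ∈ ∅; common: ∅.
  x = 10: f ≡ 0 at y ∈ {2, 5}; g ≡ 0 at y ∈ {0, 4}; common: ∅.
Collecting: common zeros = {(2, 1), (2, 10), (3, 2)}, so the count is 3.
Comparison with the Bézout bound: 3 ≤ 4 = deg(f)·deg(g), as expected for curves with no common component (the affine F_11-count falls short of the bound because intersections may lie at infinity, over extension fields, or carry multiplicity).


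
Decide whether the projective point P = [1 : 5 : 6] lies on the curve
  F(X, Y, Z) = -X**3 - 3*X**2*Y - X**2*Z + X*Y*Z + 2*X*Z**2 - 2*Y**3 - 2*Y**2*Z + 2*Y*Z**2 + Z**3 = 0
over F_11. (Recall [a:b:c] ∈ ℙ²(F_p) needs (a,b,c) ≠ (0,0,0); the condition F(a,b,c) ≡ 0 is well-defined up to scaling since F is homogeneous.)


F(1,5,6) ≡ 7 (mod 11); P is NOT on the curve.

Evaluate F(1, 5, 6) term-by-term (mod 11).
  -X**3 ↦ -1·1·1·1 = -1
  -3*X**2*Y ↦ -3·1·5·1 = -15
  -X**2*Z ↦ -1·1·1·6 = -6
  X*Y*Z ↦ 1·1·5·6 = 30
  2*X*Z**2 ↦ 2·1·1·36 = 72
  -2*Y**3 ↦ -2·1·125·1 = -250
  -2*Y**2*Z ↦ -2·1·25·6 = -300
  2*Y*Z**2 ↦ 2·1·5·36 = 360
  Z**3 ↦ 1·1·1·216 = 216
Sum: F(1, 5, 6) = (-1) + (-15) + (-6) + (30) + (72) + (-250) + (-300) + (360) + (216) = 106.
Reducing mod 11: 106 ≡ 7 (mod 11).
Since F(a, b, c) ≡ 7 ≠ 0 (mod 11), P does NOT lie on the curve.


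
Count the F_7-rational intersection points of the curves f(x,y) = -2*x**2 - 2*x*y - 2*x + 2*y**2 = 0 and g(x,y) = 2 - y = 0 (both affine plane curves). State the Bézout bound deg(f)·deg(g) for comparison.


Common zeros: {(1, 2), (3, 2)}; count = 2; Bézout bound = 2.

deg(f) = 2, deg(g) = 1, so Bézout bound = 2.
Scan x ∈ F_7. For each x, list the y ∈ F_7 with f(x, y) ≡ 0 and those with g(x, y) ≡ 0 (mod 7); the common zeros in that column are the intersection.
  x = 0: f ≡ 0 at y ∈ {0}; g ≡ 0 at y ∈ {2}; common: ∅.
  x = 1: f ≡ 0 at y ∈ {2, 6}; g ≡ 0 at y ∈ {2}; common: {2}.
  x = 2: f ≡ 0 at y ∈ {1}; g ≡ 0 at y ∈ {2}; common: ∅.
  x = 3: f ≡ 0 at y ∈ {1, 2}; g ≡ 0 at y ∈ {2}; common: {2}.
  x = 4: f ≡ 0 at y ∈ ∅; g ≡ 0 at y ∈ {2}; common: ∅.
  x = 5: f ≡ 0 at y ∈ ∅; g ≡ 0 at y ∈ {2}; common: ∅.
  x = 6: f ≡ 0 at y ∈ {0, 6}; g ≡ 0 at y ∈ {2}; common: ∅.
Collecting: common zeros = {(1, 2), (3, 2)}, so the count is 2.
Comparison with the Bézout bound: 2 ≤ 2 = deg(f)·deg(g), as expected for curves with no common component (the bound is attained).


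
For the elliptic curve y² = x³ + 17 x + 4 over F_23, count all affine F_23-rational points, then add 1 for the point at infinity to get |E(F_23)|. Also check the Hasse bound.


Affine points = {(0, 2), (0, 21), (2, 0), (3, 6), (3, 17), (6, 0), (7, 11), (7, 12), (8, 10), (8, 13), (9, 9), (9, 14), (10, 1), (10, 22), (11, 2), (11, 21), (12, 2), (12, 21), (15, 0), (16, 5), (16, 18), (17, 10), (17, 13), (18, 1), (18, 22), (20, 8), (20, 15), (21, 10), (21, 13), (22, 3), (22, 20)}; affine count = 31; |E(F_23)| = 32.

Discriminant check: Δ ∝ 4a³ + 27b² = 4·17³ + 27·4² = 4·4913 + 27·16 ≡ 5 (mod 23). Nonzero ⇒ E is nonsingular.
For each x ∈ F_23, compute rhs = x³ + 17·x + 4 mod 23, then count y ∈ F_23 with y² ≡ rhs.
  x = 0: rhs = 4, matching y values: 2, 21 (2 points).
  x = 1: rhs = 22, matching y values: none (0 points).
  x = 2: rhs = 0, matching y values: 0 (1 points).
  x = 3: rhs = 13, matching y values: 6, 17 (2 points).
  x = 4: rhs = 21, matching y values: none (0 points).
  x = 5: rhs = 7, matching y values: none (0 points).
  x = 6: rhs = 0, matching y values: 0 (1 points).
  x = 7: rhs = 6, matching y values: 11, 12 (2 points).
  x = 8: rhs = 8, matching y values: 10, 13 (2 points).
  x = 9: rhs = 12, matching y values: 9, 14 (2 points).
  x = 10: rhs = 1, matching y values: 1, 22 (2 points).
  x = 11: rhs = 4, matching y values: 2, 21 (2 points).
  x = 12: rhs = 4, matching y values: 2, 21 (2 points).
  x = 13: rhs = 7, matching y values: none (0 points).
  x = 14: rhs = 19, matching y values: none (0 points).
  x = 15: rhs = 0, matching y values: 0 (1 points).
  x = 16: rhs = 2, matching y values: 5, 18 (2 points).
  x = 17: rhs = 8, matching y values: 10, 13 (2 points).
  x = 18: rhs = 1, matching y values: 1, 22 (2 points).
  x = 19: rhs = 10, matching y values: none (0 points).
  x = 20: rhs = 18, matching y values: 8, 15 (2 points).
  x = 21: rhs = 8, matching y values: 10, 13 (2 points).
  x = 22: rhs = 9, matching y values: 3, 20 (2 points).
Total affine count: 31.
Full point count |E(F_23)| = 31 + 1 = 32.
Hasse bound: |32 − (23+1)| = |8| = 8 ≤ 2√23 ≈ 9.5917 ✓.


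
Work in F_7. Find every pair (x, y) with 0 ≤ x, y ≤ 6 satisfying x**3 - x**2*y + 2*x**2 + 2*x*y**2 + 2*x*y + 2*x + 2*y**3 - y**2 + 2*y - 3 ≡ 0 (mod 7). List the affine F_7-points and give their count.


Affine F_7-points: {(0, 1), (1, 2), (2, 2), (3, 4), (4, 2), (4, 6), (5, 0)}; count = 7.

For each of the 49 pairs (x, y) ∈ F_7², evaluate f(x, y) mod 7. Record the zeros.
  x = 0: [0↦4, 1↦0, 2↦6, 3↦6, 4↦5, 5↦1, 6↦6]  zeros at y ∈ {1}
  x = 1: [0↦2, 1↦1, 2↦0, 3↦4, 4↦4, 5↦5, 6↦5]  zeros at y ∈ {2}
  x = 2: [0↦3, 1↦3, 2↦0, 3↦6, 4↦5, 5↦2, 6↦2]  zeros at y ∈ {2}
  x = 3: [0↦6, 1↦5, 2↦5, 3↦4, 4↦0, 5↦5, 6↦3]  zeros at y ∈ {4}
  x = 4: [0↦3, 1↦6, 2↦0, 3↦4, 4↦2, 5↦6, 6↦0]  zeros at y ∈ {2, 6}
  x = 5: [0↦0, 1↦5, 2↦5, 3↦5, 4↦3, 5↦4, 6↦6]  zeros at y ∈ {0}
  x = 6: [0↦3, 1↦1, 2↦5, 3↦6, 4↦2, 5↦5, 6↦6]  zeros at y ∈ ∅
Collecting zeros: affine points = {(0, 1), (1, 2), (2, 2), (3, 4), (4, 2), (4, 6), (5, 0)}.
Total count |C(F_7)_aff| = 7.


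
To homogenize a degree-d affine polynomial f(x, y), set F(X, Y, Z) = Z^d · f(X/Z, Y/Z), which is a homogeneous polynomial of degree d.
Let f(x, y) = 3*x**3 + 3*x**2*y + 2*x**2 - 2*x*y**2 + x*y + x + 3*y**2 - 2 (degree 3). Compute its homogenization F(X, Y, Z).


F(X, Y, Z) = 3*X**3 + 3*X**2*Y + 2*X**2*Z - 2*X*Y**2 + X*Y*Z + X*Z**2 + 3*Y**2*Z - 2*Z**3

deg(f) = 3.
Substitute x = X/Z, y = Y/Z into f, then multiply by Z^3.
  monomial 3·x^3·y^0 ↦ 3·X^3·Y^0·Z^0.
  monomial 3·x^2·y^1 ↦ 3·X^2·Y^1·Z^0.
  monomial 2·x^2·y^0 ↦ 2·X^2·Y^0·Z^1.
  monomial -2·x^1·y^2 ↦ -2·X^1·Y^2·Z^0.
  monomial 1·x^1·y^1 ↦ 1·X^1·Y^1·Z^1.
  monomial 1·x^1·y^0 ↦ 1·X^1·Y^0·Z^2.
  monomial 3·x^0·y^2 ↦ 3·X^0·Y^2·Z^1.
  monomial -2·x^0·y^0 ↦ -2·X^0·Y^0·Z^3.
Collecting: F(X, Y, Z) = 3*X**3 + 3*X**2*Y + 2*X**2*Z - 2*X*Y**2 + X*Y*Z + X*Z**2 + 3*Y**2*Z - 2*Z**3.


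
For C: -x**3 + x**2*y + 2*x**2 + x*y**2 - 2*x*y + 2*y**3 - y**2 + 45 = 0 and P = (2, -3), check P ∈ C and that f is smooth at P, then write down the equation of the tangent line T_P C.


Tangent line at P: -x + 48*y + 146 = 0.

Step 1: f(2, -3) = 0, so P lies on C.
Step 2: partial derivatives
  f_x(x, y) = -3*x**2 + 2*x*y + 4*x + y**2 - 2*y, f_y(x, y) = x**2 + 2*x*y - 2*x + 6*y**2 - 2*y.
  f_x(P) = -1, f_y(P) = 48 (gradient nonzero, so P is smooth).
Step 3: tangent line at P: -1·(x − 2) + 48·(y − -3) = 0.
Expanding: -x + 48*y + 146 = 0.


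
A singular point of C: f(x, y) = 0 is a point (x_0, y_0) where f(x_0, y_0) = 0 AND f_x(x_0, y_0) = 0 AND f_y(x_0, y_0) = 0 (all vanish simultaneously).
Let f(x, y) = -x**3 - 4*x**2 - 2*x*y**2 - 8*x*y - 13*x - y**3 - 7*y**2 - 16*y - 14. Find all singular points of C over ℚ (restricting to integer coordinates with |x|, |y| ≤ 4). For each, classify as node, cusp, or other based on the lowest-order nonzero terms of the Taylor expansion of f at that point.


Singular points: {(-1, -2)}; classification: node.

Compute partial derivatives:
  f_x = -3*x**2 - 8*x - 2*y**2 - 8*y - 13.
  f_y = -4*x*y - 8*x - 3*y**2 - 14*y - 16.
Scan x_0 ∈ {−4, ..., 4}. For each x_0, f_y(x_0, y) is a polynomial in y; find its integer roots y ∈ {−4, ..., 4}, then test f_x and f at those candidates.
  x = -4: f_y(-4, y) = -3*y**2 + 2*y + 16; vanishes at y ∈ {-2}. (-4, -2): f_x = -21 ≠ 0.
  x = -3: f_y(-3, y) = -3*y**2 - 2*y + 8; vanishes at y ∈ {-2}. (-3, -2): f_x = -8 ≠ 0.
  x = -2: f_y(-2, y) = -3*y**2 - 6*y; vanishes at y ∈ {-2, 0}. (-2, -2): f_x = -1 ≠ 0; (-2, 0): f_x = -9 ≠ 0.
  x = -1: f_y(-1, y) = -3*y**2 - 10*y - 8; vanishes at y ∈ {-2}. (-1, -2): f_x = 0, f = 0 — SINGULAR.
  x = 0: f_y(0, y) = -3*y**2 - 14*y - 16; vanishes at y ∈ {-2}. (0, -2): f_x = -5 ≠ 0.
  x = 1: f_y(1, y) = -3*y**2 - 18*y - 24; vanishes at y ∈ {-4, -2}. (1, -4): f_x = -24 ≠ 0; (1, -2): f_x = -16 ≠ 0.
  x = 2: f_y(2, y) = -3*y**2 - 22*y - 32; vanishes at y ∈ {-2}. (2, -2): f_x = -33 ≠ 0.
  x = 3: f_y(3, y) = -3*y**2 - 26*y - 40; vanishes at y ∈ {-2}. (3, -2): f_x = -56 ≠ 0.
  x = 4: f_y(4, y) = -3*y**2 - 30*y - 48; vanishes at y ∈ {-2}. (4, -2): f_x = -85 ≠ 0.
Only singular point on the grid: (-1, -2).
Classify: substitute x = -1 + u, y = -2 + v and expand: f = -u**3 - u**2 - 2*u*v**2 - v**3 + v**2.
No constant or linear terms (consistent with a singular point). Quadratic part: -u**2 + v**2. Cubic part: -u**3 - 2*u*v**2 - v**3.
The quadratic part v**2 - u**2 = (v − u)(v + u) splits into two distinct linear factors, so there are two distinct tangent lines y − -2 = ±(x − -1) — this is a node (ordinary double point).
Classification: node.


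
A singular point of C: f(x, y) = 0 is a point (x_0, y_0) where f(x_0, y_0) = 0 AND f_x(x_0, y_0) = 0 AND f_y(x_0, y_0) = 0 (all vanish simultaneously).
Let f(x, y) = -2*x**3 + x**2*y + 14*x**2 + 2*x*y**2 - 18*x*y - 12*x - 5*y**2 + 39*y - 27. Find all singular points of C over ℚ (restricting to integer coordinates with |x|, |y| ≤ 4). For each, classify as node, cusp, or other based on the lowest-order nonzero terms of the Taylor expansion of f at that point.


Singular points: {(3, 3)}; classification: node.

Compute partial derivatives:
  f_x = -6*x**2 + 2*x*y + 28*x + 2*y**2 - 18*y - 12.
  f_y = x**2 + 4*x*y - 18*x - 10*y + 39.
Scan x_0 ∈ {−4, ..., 4}. For each x_0, f_y(x_0, y) is a polynomial in y; find its integer roots y ∈ {−4, ..., 4}, then test f_x and f at those candidates.
  x = -4: f_y(-4, y) = 127 - 26*y; no integer root y with |y| ≤ 4.
  x = -3: f_y(-3, y) = 102 - 22*y; no integer root y with |y| ≤ 4.
  x = -2: f_y(-2, y) = 79 - 18*y; no integer root y with |y| ≤ 4.
  x = -1: f_y(-1, y) = 58 - 14*y; no integer root y with |y| ≤ 4.
  x = 0: f_y(0, y) = 39 - 10*y; no integer root y with |y| ≤ 4.
  x = 1: f_y(1, y) = 22 - 6*y; no integer root y with |y| ≤ 4.
  x = 2: f_y(2, y) = 7 - 2*y; no integer root y with |y| ≤ 4.
  x = 3: f_y(3, y) = 2*y - 6; vanishes at y ∈ {3}. (3, 3): f_x = 0, f = 0 — SINGULAR.
  x = 4: f_y(4, y) = 6*y - 17; no integer root y with |y| ≤ 4.
Only singular point on the grid: (3, 3).
Classify: substitute x = 3 + u, y = 3 + v and expand: f = -2*u**3 + u**2*v - u**2 + 2*u*v**2 + v**2.
No constant or linear terms (consistent with a singular point). Quadratic part: -u**2 + v**2. Cubic part: -2*u**3 + u**2*v + 2*u*v**2.
The quadratic part v**2 - u**2 = (v − u)(v + u) splits into two distinct linear factors, so there are two distinct tangent lines y − 3 = ±(x − 3) — this is a node (ordinary double point).
Classification: node.


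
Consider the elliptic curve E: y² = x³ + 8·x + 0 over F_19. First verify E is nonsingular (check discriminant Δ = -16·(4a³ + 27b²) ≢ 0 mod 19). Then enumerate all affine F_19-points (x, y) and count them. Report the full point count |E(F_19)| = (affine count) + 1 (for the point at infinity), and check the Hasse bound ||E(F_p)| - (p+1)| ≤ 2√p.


Affine points = {(0, 0), (1, 3), (1, 16), (2, 9), (2, 10), (4, 1), (4, 18), (6, 6), (6, 13), (7, 0), (8, 5), (8, 14), (10, 4), (10, 15), (12, 0), (14, 5), (14, 14), (16, 5), (16, 14)}; affine count = 19; |E(F_19)| = 20.

Discriminant check: Δ ∝ 4a³ + 27b² = 4·8³ + 27·0² = 4·512 + 27·0 ≡ 15 (mod 19). Nonzero ⇒ E is nonsingular.
For each x ∈ F_19, compute rhs = x³ + 8·x + 0 mod 19, then count y ∈ F_19 with y² ≡ rhs.
  x = 0: rhs = 0, matching y values: 0 (1 points).
  x = 1: rhs = 9, matching y values: 3, 16 (2 points).
  x = 2: rhs = 5, matching y values: 9, 10 (2 points).
  x = 3: rhs = 13, matching y values: none (0 points).
  x = 4: rhs = 1, matching y values: 1, 18 (2 points).
  x = 5: rhs = 13, matching y values: none (0 points).
  x = 6: rhs = 17, matching y values: 6, 13 (2 points).
  x = 7: rhs = 0, matching y values: 0 (1 points).
  x = 8: rhs = 6, matching y values: 5, 14 (2 points).
  x = 9: rhs = 3, matching y values: none (0 points).
  x = 10: rhs = 16, matching y values: 4, 15 (2 points).
  x = 11: rhs = 13, matching y values: none (0 points).
  x = 12: rhs = 0, matching y values: 0 (1 points).
  x = 13: rhs = 2, matching y values: none (0 points).
  x = 14: rhs = 6, matching y values: 5, 14 (2 points).
  x = 15: rhs = 18, matching y values: none (0 points).
  x = 16: rhs = 6, matching y values: 5, 14 (2 points).
  x = 17: rhs = 14, matching y values: none (0 points).
  x = 18: rhs = 10, matching y values: none (0 points).
Total affine count: 19.
Full point count |E(F_19)| = 19 + 1 = 20.
Hasse bound: |20 − (19+1)| = |0| = 0 ≤ 2√19 ≈ 8.7178 ✓.


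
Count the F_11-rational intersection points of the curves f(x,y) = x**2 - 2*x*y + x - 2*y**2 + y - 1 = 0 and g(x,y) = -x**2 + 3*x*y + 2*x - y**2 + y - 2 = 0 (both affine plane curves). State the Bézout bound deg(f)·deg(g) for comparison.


Common zeros: ∅; count = 0; Bézout bound = 4.

deg(f) = 2, deg(g) = 2, so Bézout bound = 4.
Scan x ∈ F_11. For each x, list the y ∈ F_11 with f(x, y) ≡ 0 and those with g(x, y) ≡ 0 (mod 11); the common zeros in that column are the intersection.
  x = 0: f ≡ 0 at y ∈ {8, 9}; g ≡ 0 at y ∈ {5, 7}; common: ∅.
  x = 1: f ≡ 0 at y ∈ {6, 10}; g ≡ 0 at y ∈ {7, 8}; common: ∅.
  x = 2: f ≡ 0 at y ∈ {1, 3}; g ≡ 0 at y ∈ ∅; common: ∅.
  x = 3: f ≡ 0 at y ∈ {0, 3}; g ≡ 0 at y ∈ {2, 8}; common: ∅.
  x = 4: f ≡ 0 at y ∈ {5, 8}; g ≡ 0 at y ∈ ∅; common: ∅.
  x = 5: f ≡ 0 at y ∈ {5, 7}; g ≡ 0 at y ∈ {2, 3}; common: ∅.
  x = 6: f ≡ 0 at y ∈ {2, 9}; g ≡ 0 at y ∈ {3, 5}; common: ∅.
  x = 7: f ≡ 0 at y ∈ {0, 10}; g ≡ 0 at y ∈ ∅; common: ∅.
  x = 8: f ≡ 0 at y ∈ {2, 7}; g ≡ 0 at y ∈ ∅; common: ∅.
  x = 9: f ≡ 0 at y ∈ {4}; g ≡ 0 at y ∈ ∅; common: ∅.
  x = 10: f ≡ 0 at y ∈ {1, 6}; g ≡ 0 at y ∈ ∅; common: ∅.
Collecting: common zeros = ∅, so the count is 0.
Comparison with the Bézout bound: 0 ≤ 4 = deg(f)·deg(g), as expected for curves with no common component (the affine F_11-count falls short of the bound because intersections may lie at infinity, over extension fields, or carry multiplicity).


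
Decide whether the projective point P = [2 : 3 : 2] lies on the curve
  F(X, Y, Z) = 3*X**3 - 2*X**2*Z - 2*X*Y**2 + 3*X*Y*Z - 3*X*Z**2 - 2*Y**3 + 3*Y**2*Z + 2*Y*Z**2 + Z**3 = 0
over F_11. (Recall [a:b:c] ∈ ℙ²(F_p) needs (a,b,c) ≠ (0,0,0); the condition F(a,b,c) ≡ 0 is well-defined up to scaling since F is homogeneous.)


F(2,3,2) ≡ 5 (mod 11); P is NOT on the curve.

Evaluate F(2, 3, 2) term-by-term (mod 11).
  3*X**3 ↦ 3·8·1·1 = 24
  -2*X**2*Z ↦ -2·4·1·2 = -16
  -2*X*Y**2 ↦ -2·2·9·1 = -36
  3*X*Y*Z ↦ 3·2·3·2 = 36
  -3*X*Z**2 ↦ -3·2·1·4 = -24
  -2*Y**3 ↦ -2·1·27·1 = -54
  3*Y**2*Z ↦ 3·1·9·2 = 54
  2*Y*Z**2 ↦ 2·1·3·4 = 24
  Z**3 ↦ 1·1·1·8 = 8
Sum: F(2, 3, 2) = (24) + (-16) + (-36) + (36) + (-24) + (-54) + (54) + (24) + (8) = 16.
Reducing mod 11: 16 ≡ 5 (mod 11).
Since F(a, b, c) ≡ 5 ≠ 0 (mod 11), P does NOT lie on the curve.


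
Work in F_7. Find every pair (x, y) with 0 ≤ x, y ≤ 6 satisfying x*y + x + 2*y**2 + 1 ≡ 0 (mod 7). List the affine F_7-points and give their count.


Affine F_7-points: {(2, 1), (2, 5), (4, 2), (4, 3), (6, 0), (6, 4)}; count = 6.

For each of the 49 pairs (x, y) ∈ F_7², evaluate f(x, y) mod 7. Record the zeros.
  x = 0: [0↦1, 1↦3, 2↦2, 3↦5, 4↦5, 5↦2, 6↦3]  zeros at y ∈ ∅
  x = 1: [0↦2, 1↦5, 2↦5, 3↦2, 4↦3, 5↦1, 6↦3]  zeros at y ∈ ∅
  x = 2: [0↦3, 1↦0, 2↦1, 3↦6, 4↦1, 5↦0, 6↦3]  zeros at y ∈ {1, 5}
  x = 3: [0↦4, 1↦2, 2↦4, 3↦3, 4↦6, 5↦6, 6↦3]  zeros at y ∈ ∅
  x = 4: [0↦5, 1↦4, 2↦0, 3↦0, 4↦4, 5↦5, 6↦3]  zeros at y ∈ {2, 3}
  x = 5: [0↦6, 1↦6, 2↦3, 3↦4, 4↦2, 5↦4, 6↦3]  zeros at y ∈ ∅
  x = 6: [0↦0, 1↦1, 2↦6, 3↦1, 4↦0, 5↦3, 6↦3]  zeros at y ∈ {0, 4}
Collecting zeros: affine points = {(2, 1), (2, 5), (4, 2), (4, 3), (6, 0), (6, 4)}.
Total count |C(F_7)_aff| = 6.


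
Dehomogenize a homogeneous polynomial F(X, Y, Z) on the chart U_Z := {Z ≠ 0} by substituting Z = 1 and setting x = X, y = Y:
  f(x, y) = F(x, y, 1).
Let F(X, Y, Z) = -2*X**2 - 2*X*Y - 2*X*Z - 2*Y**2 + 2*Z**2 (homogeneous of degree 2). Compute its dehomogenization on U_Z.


f(x, y) = -2*x**2 - 2*x*y - 2*x - 2*y**2 + 2

On U_Z we set Z = 1. Each monomial c·X^i·Y^j·Z^k in F becomes c·x^i·y^j·1^k = c·x^i·y^j.
Substituting Z = 1: F(X, Y, 1) = -2*x**2 - 2*x*y - 2*x - 2*y**2 + 2.
Note: deg(f) ≤ deg(F) = 2; strict inequality happens when F is divisible by Z (lost terms).


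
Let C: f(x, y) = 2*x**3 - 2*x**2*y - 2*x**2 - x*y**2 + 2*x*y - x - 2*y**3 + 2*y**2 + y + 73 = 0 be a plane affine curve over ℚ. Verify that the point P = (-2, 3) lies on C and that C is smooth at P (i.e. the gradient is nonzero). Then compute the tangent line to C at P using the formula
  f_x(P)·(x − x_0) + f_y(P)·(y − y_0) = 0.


Tangent line at P: 52*x - 41*y + 227 = 0.

Step 1: f(-2, 3) = 0, so P lies on C.
Step 2: partial derivatives
  f_x(x, y) = 6*x**2 - 4*x*y - 4*x - y**2 + 2*y - 1, f_y(x, y) = -2*x**2 - 2*x*y + 2*x - 6*y**2 + 4*y + 1.
  f_x(P) = 52, f_y(P) = -41 (gradient nonzero, so P is smooth).
Step 3: tangent line at P: 52·(x − -2) + -41·(y − 3) = 0.
Expanding: 52*x - 41*y + 227 = 0.


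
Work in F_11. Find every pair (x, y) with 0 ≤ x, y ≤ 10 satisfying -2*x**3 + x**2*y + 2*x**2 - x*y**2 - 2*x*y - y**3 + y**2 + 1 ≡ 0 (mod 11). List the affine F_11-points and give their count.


Affine F_11-points: {(0, 5), (1, 9), (2, 8), (4, 2), (5, 8), (6, 1), (6, 4), (7, 7), (7, 10), (9, 8), (10, 2), (10, 5), (10, 6)}; count = 13.

For each of the 121 pairs (x, y) ∈ F_11², evaluate f(x, y) mod 11. Record the zeros.
  x = 0: [0↦1, 1↦1, 2↦8, 3↦5, 4↦8, 5↦0, 6↦8, 7↦4, 8↦4, 9↦2, 10↦3]  zeros at y ∈ {5}
  x = 1: [0↦1, 1↦10, 2↦2, 3↦4, 4↦10, 5↦3, 6↦10, 7↦3, 8↦9, 9↦0, 10↦3]  zeros at y ∈ {9}
  x = 2: [0↦4, 1↦2, 2↦3, 3↦1, 4↦1, 5↦8, 6↦5, 7↦8, 8↦0, 9↦8, 10↦4]  zeros at y ∈ {8}
  x = 3: [0↦9, 1↦9, 2↦10, 3↦6, 4↦2, 5↦3, 6↦3, 7↦7, 8↦9, 9↦3, 10↦5]  zeros at y ∈ ∅
  x = 4: [0↦4, 1↦8, 2↦0, 3↦7, 4↦1, 5↦9, 6↦3, 7↦10, 8↦2, 9↦6, 10↦5]  zeros at y ∈ {2}
  x = 5: [0↦10, 1↦9, 2↦5, 3↦3, 4↦8, 5↦3, 6↦4, 7↦5, 8↦0, 9↦5, 10↦3]  zeros at y ∈ {8}
  x = 6: [0↦4, 1↦0, 2↦2, 3↦4, 4↦0, 5↦6, 6↦5, 7↦2, 8↦2, 9↦10, 10↦9]  zeros at y ∈ {1, 4}
  x = 7: [0↦7, 1↦2, 2↦1, 3↦9, 4↦9, 5↦6, 6↦5, 7↦0, 8↦7, 9↦9, 10↦0]  zeros at y ∈ {7, 10}
  x = 8: [0↦7, 1↦3, 2↦1, 3↦6, 4↦1, 5↦2, 6↦3, 7↦9, 8↦3, 9↦1, 10↦8]  zeros at y ∈ ∅
  x = 9: [0↦3, 1↦2, 2↦1, 3↦5, 4↦8, 5↦4, 6↦9, 7↦6, 8↦0, 9↦7, 10↦10]  zeros at y ∈ {8}
  x = 10: [0↦5, 1↦9, 2↦0, 3↦5, 4↦7, 5↦0, 6↦0, 7↦1, 8↦8, 9↦4, 10↦5]  zeros at y ∈ {2, 5, 6}
Collecting zeros: affine points = {(0, 5), (1, 9), (2, 8), (4, 2), (5, 8), (6, 1), (6, 4), (7, 7), (7, 10), (9, 8), (10, 2), (10, 5), (10, 6)}.
Total count |C(F_11)_aff| = 13.


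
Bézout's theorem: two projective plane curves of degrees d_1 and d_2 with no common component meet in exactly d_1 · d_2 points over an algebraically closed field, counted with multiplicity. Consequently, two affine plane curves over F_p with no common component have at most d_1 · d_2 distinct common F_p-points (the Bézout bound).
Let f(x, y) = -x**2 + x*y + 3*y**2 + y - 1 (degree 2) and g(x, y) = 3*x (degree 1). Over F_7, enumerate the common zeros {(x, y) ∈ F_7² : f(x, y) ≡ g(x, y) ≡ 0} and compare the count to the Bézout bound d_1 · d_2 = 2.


Common zeros: ∅; count = 0; Bézout bound = 2.

deg(f) = 2, deg(g) = 1, so Bézout bound = 2.
Scan x ∈ F_7. For each x, list the y ∈ F_7 with f(x, y) ≡ 0 and those with g(x, y) ≡ 0 (mod 7); the common zeros in that column are the intersection.
  x = 0: f ≡ 0 at y ∈ ∅; g ≡ 0 at y ∈ {0, 1, 2, 3, 4, 5, 6}; common: ∅.
  x = 1: f ≡ 0 at y ∈ {2}; g ≡ 0 at y ∈ ∅; common: ∅.
  x = 2: f ≡ 0 at y ∈ ∅; g ≡ 0 at y ∈ ∅; common: ∅.
  x = 3: f ≡ 0 at y ∈ ∅; g ≡ 0 at y ∈ ∅; common: ∅.
  x = 4: f ≡ 0 at y ∈ ∅; g ≡ 0 at y ∈ ∅; common: ∅.
  x = 5: f ≡ 0 at y ∈ ∅; g ≡ 0 at y ∈ ∅; common: ∅.
  x = 6: f ≡ 0 at y ∈ ∅; g ≡ 0 at y ∈ ∅; common: ∅.
Collecting: common zeros = ∅, so the count is 0.
Comparison with the Bézout bound: 0 ≤ 2 = deg(f)·deg(g), as expected for curves with no common component (the affine F_7-count falls short of the bound because intersections may lie at infinity, over extension fields, or carry multiplicity).


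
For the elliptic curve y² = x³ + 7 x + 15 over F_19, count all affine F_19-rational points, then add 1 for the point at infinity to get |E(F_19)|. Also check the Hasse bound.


Affine points = {(1, 2), (1, 17), (3, 5), (3, 14), (5, 2), (5, 17), (6, 8), (6, 11), (9, 3), (9, 16), (11, 6), (11, 13), (13, 2), (13, 17), (14, 8), (14, 11), (16, 9), (16, 10), (18, 8), (18, 11)}; affine count = 20; |E(F_19)| = 21.

Discriminant check: Δ ∝ 4a³ + 27b² = 4·7³ + 27·15² = 4·343 + 27·225 ≡ 18 (mod 19). Nonzero ⇒ E is nonsingular.
For each x ∈ F_19, compute rhs = x³ + 7·x + 15 mod 19, then count y ∈ F_19 with y² ≡ rhs.
  x = 0: rhs = 15, matching y values: none (0 points).
  x = 1: rhs = 4, matching y values: 2, 17 (2 points).
  x = 2: rhs = 18, matching y values: none (0 points).
  x = 3: rhs = 6, matching y values: 5, 14 (2 points).
  x = 4: rhs = 12, matching y values: none (0 points).
  x = 5: rhs = 4, matching y values: 2, 17 (2 points).
  x = 6: rhs = 7, matching y values: 8, 11 (2 points).
  x = 7: rhs = 8, matching y values: none (0 points).
  x = 8: rhs = 13, matching y values: none (0 points).
  x = 9: rhs = 9, matching y values: 3, 16 (2 points).
  x = 10: rhs = 2, matching y values: none (0 points).
  x = 11: rhs = 17, matching y values: 6, 13 (2 points).
  x = 12: rhs = 3, matching y values: none (0 points).
  x = 13: rhs = 4, matching y values: 2, 17 (2 points).
  x = 14: rhs = 7, matching y values: 8, 11 (2 points).
  x = 15: rhs = 18, matching y values: none (0 points).
  x = 16: rhs = 5, matching y values: 9, 10 (2 points).
  x = 17: rhs = 12, matching y values: none (0 points).
  x = 18: rhs = 7, matching y values: 8, 11 (2 points).
Total affine count: 20.
Full point count |E(F_19)| = 20 + 1 = 21.
Hasse bound: |21 − (19+1)| = |1| = 1 ≤ 2√19 ≈ 8.7178 ✓.


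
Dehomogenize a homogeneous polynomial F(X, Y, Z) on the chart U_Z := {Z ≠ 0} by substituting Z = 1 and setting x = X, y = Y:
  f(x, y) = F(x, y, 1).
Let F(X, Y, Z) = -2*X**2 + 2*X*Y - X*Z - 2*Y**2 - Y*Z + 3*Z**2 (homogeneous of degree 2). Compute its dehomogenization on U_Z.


f(x, y) = -2*x**2 + 2*x*y - x - 2*y**2 - y + 3

On U_Z we set Z = 1. Each monomial c·X^i·Y^j·Z^k in F becomes c·x^i·y^j·1^k = c·x^i·y^j.
Substituting Z = 1: F(X, Y, 1) = -2*x**2 + 2*x*y - x - 2*y**2 - y + 3.
Note: deg(f) ≤ deg(F) = 2; strict inequality happens when F is divisible by Z (lost terms).


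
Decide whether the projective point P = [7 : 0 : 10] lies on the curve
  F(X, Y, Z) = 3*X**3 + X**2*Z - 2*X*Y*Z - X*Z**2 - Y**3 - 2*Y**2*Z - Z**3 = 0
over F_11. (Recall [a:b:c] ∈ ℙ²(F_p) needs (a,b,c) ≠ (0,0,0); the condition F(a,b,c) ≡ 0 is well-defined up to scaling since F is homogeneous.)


F(7,0,10) ≡ 6 (mod 11); P is NOT on the curve.

Evaluate F(7, 0, 10) term-by-term (mod 11).
  3*X**3 ↦ 3·343·1·1 = 1029
  X**2*Z ↦ 1·49·1·10 = 490
  -2*X*Y*Z ↦ -2·7·0·10 = 0
  -X*Z**2 ↦ -1·7·1·100 = -700
  -Y**3 ↦ -1·1·0·1 = 0
  -2*Y**2*Z ↦ -2·1·0·10 = 0
  -Z**3 ↦ -1·1·1·1000 = -1000
Sum: F(7, 0, 10) = (1029) + (490) + (0) + (-700) + (0) + (0) + (-1000) = -181.
Reducing mod 11: -181 ≡ 6 (mod 11).
Since F(a, b, c) ≡ 6 ≠ 0 (mod 11), P does NOT lie on the curve.


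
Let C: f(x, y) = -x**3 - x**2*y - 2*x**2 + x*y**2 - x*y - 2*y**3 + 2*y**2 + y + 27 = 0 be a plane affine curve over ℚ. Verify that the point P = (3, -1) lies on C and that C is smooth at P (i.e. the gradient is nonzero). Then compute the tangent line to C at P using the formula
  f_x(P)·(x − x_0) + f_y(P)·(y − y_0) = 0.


Tangent line at P: -31*x - 27*y + 66 = 0.

Step 1: f(3, -1) = 0, so P lies on C.
Step 2: partial derivatives
  f_x(x, y) = -3*x**2 - 2*x*y - 4*x + y**2 - y, f_y(x, y) = -x**2 + 2*x*y - x - 6*y**2 + 4*y + 1.
  f_x(P) = -31, f_y(P) = -27 (gradient nonzero, so P is smooth).
Step 3: tangent line at P: -31·(x − 3) + -27·(y − -1) = 0.
Expanding: -31*x - 27*y + 66 = 0.


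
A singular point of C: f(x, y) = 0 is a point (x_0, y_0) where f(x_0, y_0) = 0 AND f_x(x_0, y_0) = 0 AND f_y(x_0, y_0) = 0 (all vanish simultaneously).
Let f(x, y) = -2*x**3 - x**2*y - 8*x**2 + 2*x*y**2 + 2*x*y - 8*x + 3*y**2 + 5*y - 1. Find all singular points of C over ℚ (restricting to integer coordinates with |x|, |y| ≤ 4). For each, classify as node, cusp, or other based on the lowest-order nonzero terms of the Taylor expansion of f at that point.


Singular points: {(-1, -1)}; classification: node.

Compute partial derivatives:
  f_x = -6*x**2 - 2*x*y - 16*x + 2*y**2 + 2*y - 8.
  f_y = -x**2 + 4*x*y + 2*x + 6*y + 5.
Scan x_0 ∈ {−4, ..., 4}. For each x_0, f_y(x_0, y) is a polynomial in y; find its integer roots y ∈ {−4, ..., 4}, then test f_x and f at those candidates.
  x = -4: f_y(-4, y) = -10*y - 19; no integer root y with |y| ≤ 4.
  x = -3: f_y(-3, y) = -6*y - 10; no integer root y with |y| ≤ 4.
  x = -2: f_y(-2, y) = -2*y - 3; no integer root y with |y| ≤ 4.
  x = -1: f_y(-1, y) = 2*y + 2; vanishes at y ∈ {-1}. (-1, -1): f_x = 0, f = 0 — SINGULAR.
  x = 0: f_y(0, y) = 6*y + 5; no integer root y with |y| ≤ 4.
  x = 1: f_y(1, y) = 10*y + 6; no integer root y with |y| ≤ 4.
  x = 2: f_y(2, y) = 14*y + 5; no integer root y with |y| ≤ 4.
  x = 3: f_y(3, y) = 18*y + 2; no integer root y with |y| ≤ 4.
  x = 4: f_y(4, y) = 22*y - 3; no integer root y with |y| ≤ 4.
Only singular point on the grid: (-1, -1).
Classify: substitute x = -1 + u, y = -1 + v and expand: f = -2*u**3 - u**2*v - u**2 + 2*u*v**2 + v**2.
No constant or linear terms (consistent with a singular point). Quadratic part: -u**2 + v**2. Cubic part: -2*u**3 - u**2*v + 2*u*v**2.
The quadratic part v**2 - u**2 = (v − u)(v + u) splits into two distinct linear factors, so there are two distinct tangent lines y − -1 = ±(x − -1) — this is a node (ordinary double point).
Classification: node.


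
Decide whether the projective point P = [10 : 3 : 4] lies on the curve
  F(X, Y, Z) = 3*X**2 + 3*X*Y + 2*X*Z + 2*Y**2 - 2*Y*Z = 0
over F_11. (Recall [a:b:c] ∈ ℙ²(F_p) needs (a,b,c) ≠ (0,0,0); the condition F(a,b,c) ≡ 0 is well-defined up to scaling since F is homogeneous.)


F(10,3,4) ≡ 2 (mod 11); P is NOT on the curve.

Evaluate F(10, 3, 4) term-by-term (mod 11).
  3*X**2 ↦ 3·100·1·1 = 300
  3*X*Y ↦ 3·10·3·1 = 90
  2*X*Z ↦ 2·10·1·4 = 80
  2*Y**2 ↦ 2·1·9·1 = 18
  -2*Y*Z ↦ -2·1·3·4 = -24
Sum: F(10, 3, 4) = (300) + (90) + (80) + (18) + (-24) = 464.
Reducing mod 11: 464 ≡ 2 (mod 11).
Since F(a, b, c) ≡ 2 ≠ 0 (mod 11), P does NOT lie on the curve.


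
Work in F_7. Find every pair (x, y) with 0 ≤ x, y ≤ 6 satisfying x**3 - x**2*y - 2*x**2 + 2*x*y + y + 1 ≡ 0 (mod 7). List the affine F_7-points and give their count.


Affine F_7-points: {(0, 6), (1, 0), (2, 6), (3, 5), (6, 6)}; count = 5.

For each of the 49 pairs (x, y) ∈ F_7², evaluate f(x, y) mod 7. Record the zeros.
  x = 0: [0↦1, 1↦2, 2↦3, 3↦4, 4↦5, 5↦6, 6↦0]  zeros at y ∈ {6}
  x = 1: [0↦0, 1↦2, 2↦4, 3↦6, 4↦1, 5↦3, 6↦5]  zeros at y ∈ {0}
  x = 2: [0↦1, 1↦2, 2↦3, 3↦4, 4↦5, 5↦6, 6↦0]  zeros at y ∈ {6}
  x = 3: [0↦3, 1↦1, 2↦6, 3↦4, 4↦2, 5↦0, 6↦5]  zeros at y ∈ {5}
  x = 4: [0↦5, 1↦5, 2↦5, 3↦5, 4↦5, 5↦5, 6↦5]  zeros at y ∈ ∅
  x = 5: [0↦6, 1↦6, 2↦6, 3↦6, 4↦6, 5↦6, 6↦6]  zeros at y ∈ ∅
  x = 6: [0↦5, 1↦3, 2↦1, 3↦6, 4↦4, 5↦2, 6↦0]  zeros at y ∈ {6}
Collecting zeros: affine points = {(0, 6), (1, 0), (2, 6), (3, 5), (6, 6)}.
Total count |C(F_7)_aff| = 5.


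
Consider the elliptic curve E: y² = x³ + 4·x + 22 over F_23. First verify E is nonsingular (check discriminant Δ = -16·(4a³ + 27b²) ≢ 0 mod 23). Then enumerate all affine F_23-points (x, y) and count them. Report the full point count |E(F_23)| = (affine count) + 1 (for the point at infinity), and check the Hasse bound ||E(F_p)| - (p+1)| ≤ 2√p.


Affine points = {(1, 2), (1, 21), (5, 11), (5, 12), (6, 3), (6, 20), (7, 5), (7, 18), (10, 2), (10, 21), (12, 2), (12, 21), (14, 4), (14, 19), (17, 9), (17, 14), (20, 11), (20, 12), (21, 11), (21, 12)}; affine count = 20; |E(F_23)| = 21.

Discriminant check: Δ ∝ 4a³ + 27b² = 4·4³ + 27·22² = 4·64 + 27·484 ≡ 7 (mod 23). Nonzero ⇒ E is nonsingular.
For each x ∈ F_23, compute rhs = x³ + 4·x + 22 mod 23, then count y ∈ F_23 with y² ≡ rhs.
  x = 0: rhs = 22, matching y values: none (0 points).
  x = 1: rhs = 4, matching y values: 2, 21 (2 points).
  x = 2: rhs = 15, matching y values: none (0 points).
  x = 3: rhs = 15, matching y values: none (0 points).
  x = 4: rhs = 10, matching y values: none (0 points).
  x = 5: rhs = 6, matching y values: 11, 12 (2 points).
  x = 6: rhs = 9, matching y values: 3, 20 (2 points).
  x = 7: rhs = 2, matching y values: 5, 18 (2 points).
  x = 8: rhs = 14, matching y values: none (0 points).
  x = 9: rhs = 5, matching y values: none (0 points).
  x = 10: rhs = 4, matching y values: 2, 21 (2 points).
  x = 11: rhs = 17, matching y values: none (0 points).
  x = 12: rhs = 4, matching y values: 2, 21 (2 points).
  x = 13: rhs = 17, matching y values: none (0 points).
  x = 14: rhs = 16, matching y values: 4, 19 (2 points).
  x = 15: rhs = 7, matching y values: none (0 points).
  x = 16: rhs = 19, matching y values: none (0 points).
  x = 17: rhs = 12, matching y values: 9, 14 (2 points).
  x = 18: rhs = 15, matching y values: none (0 points).
  x = 19: rhs = 11, matching y values: none (0 points).
  x = 20: rhs = 6, matching y values: 11, 12 (2 points).
  x = 21: rhs = 6, matching y values: 11, 12 (2 points).
  x = 22: rhs = 17, matching y values: none (0 points).
Total affine count: 20.
Full point count |E(F_23)| = 20 + 1 = 21.
Hasse bound: |21 − (23+1)| = |-3| = 3 ≤ 2√23 ≈ 9.5917 ✓.


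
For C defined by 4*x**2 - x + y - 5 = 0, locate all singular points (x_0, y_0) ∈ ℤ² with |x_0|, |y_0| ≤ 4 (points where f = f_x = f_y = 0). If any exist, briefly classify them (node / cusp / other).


No singular points in the scanned grid; C is smooth there.

Compute partial derivatives:
  f_x = 8*x - 1.
  f_y = 1.
f_y = 1 is a nonzero constant, so f_y never vanishes: no point (x, y) can satisfy f = f_x = f_y = 0. In particular no (x, y) ∈ {−4, ..., 4}² is singular; the curve is smooth.


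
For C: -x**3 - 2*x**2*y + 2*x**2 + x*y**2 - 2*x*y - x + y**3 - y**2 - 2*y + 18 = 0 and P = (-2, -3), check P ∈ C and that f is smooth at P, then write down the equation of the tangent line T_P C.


Tangent line at P: -30*x + 39*y + 57 = 0.

Step 1: f(-2, -3) = 0, so P lies on C.
Step 2: partial derivatives
  f_x(x, y) = -3*x**2 - 4*x*y + 4*x + y**2 - 2*y - 1, f_y(x, y) = -2*x**2 + 2*x*y - 2*x + 3*y**2 - 2*y - 2.
  f_x(P) = -30, f_y(P) = 39 (gradient nonzero, so P is smooth).
Step 3: tangent line at P: -30·(x − -2) + 39·(y − -3) = 0.
Expanding: -30*x + 39*y + 57 = 0.


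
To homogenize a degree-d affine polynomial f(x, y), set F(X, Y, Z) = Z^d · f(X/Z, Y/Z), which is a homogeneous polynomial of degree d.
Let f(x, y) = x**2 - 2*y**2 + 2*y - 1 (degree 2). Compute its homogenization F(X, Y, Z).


F(X, Y, Z) = X**2 - 2*Y**2 + 2*Y*Z - Z**2

deg(f) = 2.
Substitute x = X/Z, y = Y/Z into f, then multiply by Z^2.
  monomial 1·x^2·y^0 ↦ 1·X^2·Y^0·Z^0.
  monomial -2·x^0·y^2 ↦ -2·X^0·Y^2·Z^0.
  monomial 2·x^0·y^1 ↦ 2·X^0·Y^1·Z^1.
  monomial -1·x^0·y^0 ↦ -1·X^0·Y^0·Z^2.
Collecting: F(X, Y, Z) = X**2 - 2*Y**2 + 2*Y*Z - Z**2.


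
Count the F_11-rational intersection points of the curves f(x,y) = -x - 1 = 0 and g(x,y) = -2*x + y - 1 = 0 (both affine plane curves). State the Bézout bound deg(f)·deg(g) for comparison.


Common zeros: {(10, 10)}; count = 1; Bézout bound = 1.

deg(f) = 1, deg(g) = 1, so Bézout bound = 1.
Scan x ∈ F_11. For each x, list the y ∈ F_11 with f(x, y) ≡ 0 and those with g(x, y) ≡ 0 (mod 11); the common zeros in that column are the intersection.
  x = 0: f ≡ 0 at y ∈ ∅; g ≡ 0 at y ∈ {1}; common: ∅.
  x = 1: f ≡ 0 at y ∈ ∅; g ≡ 0 at y ∈ {3}; common: ∅.
  x = 2: f ≡ 0 at y ∈ ∅; g ≡ 0 at y ∈ {5}; common: ∅.
  x = 3: f ≡ 0 at y ∈ ∅; g ≡ 0 at y ∈ {7}; common: ∅.
  x = 4: f ≡ 0 at y ∈ ∅; g ≡ 0 at y ∈ {9}; common: ∅.
  x = 5: f ≡ 0 at y ∈ ∅; g ≡ 0 at y ∈ {0}; common: ∅.
  x = 6: f ≡ 0 at y ∈ ∅; g ≡ 0 at y ∈ {2}; common: ∅.
  x = 7: f ≡ 0 at y ∈ ∅; g ≡ 0 at y ∈ {4}; common: ∅.
  x = 8: f ≡ 0 at y ∈ ∅; g ≡ 0 at y ∈ {6}; common: ∅.
  x = 9: f ≡ 0 at y ∈ ∅; g ≡ 0 at y ∈ {8}; common: ∅.
  x = 10: f ≡ 0 at y ∈ {0, 1, 2, 3, 4, 5, 6, 7, 8, 9, 10}; g ≡ 0 at y ∈ {10}; common: {10}.
Collecting: common zeros = {(10, 10)}, so the count is 1.
Comparison with the Bézout bound: 1 ≤ 1 = deg(f)·deg(g), as expected for curves with no common component (the bound is attained).


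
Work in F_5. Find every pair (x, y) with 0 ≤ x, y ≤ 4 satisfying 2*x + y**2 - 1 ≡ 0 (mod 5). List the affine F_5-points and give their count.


Affine F_5-points: {(0, 1), (0, 4), (1, 2), (1, 3), (3, 0)}; count = 5.

For each of the 25 pairs (x, y) ∈ F_5², evaluate f(x, y) mod 5. Record the zeros.
  x = 0: [0↦4, 1↦0, 2↦3, 3↦3, 4↦0]  zeros at y ∈ {1, 4}
  x = 1: [0↦1, 1↦2, 2↦0, 3↦0, 4↦2]  zeros at y ∈ {2, 3}
  x = 2: [0↦3, 1↦4, 2↦2, 3↦2, 4↦4]  zeros at y ∈ ∅
  x = 3: [0↦0, 1↦1, 2↦4, 3↦4, 4↦1]  zeros at y ∈ {0}
  x = 4: [0↦2, 1↦3, 2↦1, 3↦1, 4↦3]  zeros at y ∈ ∅
Collecting zeros: affine points = {(0, 1), (0, 4), (1, 2), (1, 3), (3, 0)}.
Total count |C(F_5)_aff| = 5.
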